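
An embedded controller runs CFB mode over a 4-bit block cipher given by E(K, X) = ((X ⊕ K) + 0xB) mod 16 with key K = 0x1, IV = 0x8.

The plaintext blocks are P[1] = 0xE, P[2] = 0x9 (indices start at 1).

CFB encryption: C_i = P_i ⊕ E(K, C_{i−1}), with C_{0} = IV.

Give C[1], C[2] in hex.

C[1]: E(K, 0x8) = 0x4; 0xE ⊕ 0x4 = 0xA.
C[2]: E(K, 0xA) = 0x6; 0x9 ⊕ 0x6 = 0xF.

C[1] = 0xA, C[2] = 0xF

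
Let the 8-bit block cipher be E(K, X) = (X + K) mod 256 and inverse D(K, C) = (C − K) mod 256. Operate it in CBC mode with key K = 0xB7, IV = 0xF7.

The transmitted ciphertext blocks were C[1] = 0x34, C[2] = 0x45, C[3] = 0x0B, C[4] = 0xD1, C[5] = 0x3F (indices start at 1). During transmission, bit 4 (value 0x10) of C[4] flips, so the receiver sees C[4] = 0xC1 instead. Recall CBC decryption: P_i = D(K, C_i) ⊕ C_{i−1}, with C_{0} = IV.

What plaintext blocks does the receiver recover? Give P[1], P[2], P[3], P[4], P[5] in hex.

Only C[4] changed, to 0xC1. In CBC, a change in C_i garbles P_i and flips the same bit in P_{i+1}. Decrypting the received ciphertext:
P[1]: D(K, 0x34) = 0x7D; 0x7D ⊕ 0xF7 = 0x8A.
P[2]: D(K, 0x45) = 0x8E; 0x8E ⊕ 0x34 = 0xBA.
P[3]: D(K, 0x0B) = 0x54; 0x54 ⊕ 0x45 = 0x11.
P[4]: D(K, 0xC1) = 0x0A; 0x0A ⊕ 0x0B = 0x01.
P[5]: D(K, 0x3F) = 0x88; 0x88 ⊕ 0xC1 = 0x49.
Blocks that differ from the original plaintext: P[4], P[5].

P[1] = 0x8A, P[2] = 0xBA, P[3] = 0x11, P[4] = 0x01, P[5] = 0x49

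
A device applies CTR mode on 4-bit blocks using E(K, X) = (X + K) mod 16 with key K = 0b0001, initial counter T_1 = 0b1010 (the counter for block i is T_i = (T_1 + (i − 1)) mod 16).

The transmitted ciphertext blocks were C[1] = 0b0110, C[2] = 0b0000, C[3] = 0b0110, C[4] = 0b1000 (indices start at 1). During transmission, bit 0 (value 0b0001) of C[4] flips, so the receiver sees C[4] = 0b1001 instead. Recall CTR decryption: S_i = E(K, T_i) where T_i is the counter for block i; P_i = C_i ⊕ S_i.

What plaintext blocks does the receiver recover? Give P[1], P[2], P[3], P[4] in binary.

Only C[4] changed, to 0b1001. In CTR, a change in C_i flips the same bit in P_i only; the keystream is unaffected. Decrypting the received ciphertext:
P[1]: T = 0b1010, S = E(K, T) = 0b1011; 0b0110 ⊕ 0b1011 = 0b1101.
P[2]: T = 0b1011, S = E(K, T) = 0b1100; 0b0000 ⊕ 0b1100 = 0b1100.
P[3]: T = 0b1100, S = E(K, T) = 0b1101; 0b0110 ⊕ 0b1101 = 0b1011.
P[4]: T = 0b1101, S = E(K, T) = 0b1110; 0b1001 ⊕ 0b1110 = 0b0111.
Blocks that differ from the original plaintext: P[4].

P[1] = 0b1101, P[2] = 0b1100, P[3] = 0b1011, P[4] = 0b0111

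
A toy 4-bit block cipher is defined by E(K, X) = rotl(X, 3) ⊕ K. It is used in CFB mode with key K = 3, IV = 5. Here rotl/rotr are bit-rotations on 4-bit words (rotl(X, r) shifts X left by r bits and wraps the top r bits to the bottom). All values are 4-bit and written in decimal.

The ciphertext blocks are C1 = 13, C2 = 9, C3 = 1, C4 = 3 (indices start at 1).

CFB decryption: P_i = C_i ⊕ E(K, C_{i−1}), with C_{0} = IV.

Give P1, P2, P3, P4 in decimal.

P1 = 4, P2 = 4, P3 = 14, P4 = 8

P1: E(K, 5) = 9; 13 ⊕ 9 = 4.
P2: E(K, 13) = 13; 9 ⊕ 13 = 4.
P3: E(K, 9) = 15; 1 ⊕ 15 = 14.
P4: E(K, 1) = 11; 3 ⊕ 11 = 8.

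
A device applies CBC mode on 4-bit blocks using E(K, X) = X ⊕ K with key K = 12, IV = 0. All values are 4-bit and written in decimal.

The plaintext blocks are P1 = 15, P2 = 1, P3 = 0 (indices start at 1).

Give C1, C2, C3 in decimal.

CBC encryption: C_i = E(K, P_i ⊕ C_{i−1}), with C_{0} = IV.
C1: P1 ⊕ 0 = 15; E(K, 15) = 3.
C2: P2 ⊕ 3 = 2; E(K, 2) = 14.
C3: P3 ⊕ 14 = 14; E(K, 14) = 2.

C1 = 3, C2 = 14, C3 = 2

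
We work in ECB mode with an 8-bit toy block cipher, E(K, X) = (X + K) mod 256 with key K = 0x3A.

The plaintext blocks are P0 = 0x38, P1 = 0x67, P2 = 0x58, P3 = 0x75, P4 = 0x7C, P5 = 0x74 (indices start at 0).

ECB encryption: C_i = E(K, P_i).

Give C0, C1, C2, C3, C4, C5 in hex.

C0 = 0x72, C1 = 0xA1, C2 = 0x92, C3 = 0xAF, C4 = 0xB6, C5 = 0xAE

C0: E(K, 0x38) = 0x72.
C1: E(K, 0x67) = 0xA1.
C2: E(K, 0x58) = 0x92.
C3: E(K, 0x75) = 0xAF.
C4: E(K, 0x7C) = 0xB6.
C5: E(K, 0x74) = 0xAE.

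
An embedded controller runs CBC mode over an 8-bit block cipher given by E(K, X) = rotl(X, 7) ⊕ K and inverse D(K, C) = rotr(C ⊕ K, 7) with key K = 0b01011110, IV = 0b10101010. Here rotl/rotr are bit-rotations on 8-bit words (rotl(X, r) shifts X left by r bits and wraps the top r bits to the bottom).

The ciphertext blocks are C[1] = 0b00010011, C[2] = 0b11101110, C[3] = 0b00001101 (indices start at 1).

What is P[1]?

P[1] = 0b00110000

CBC decryption: P_i = D(K, C_i) ⊕ C_{i−1}, with C_{0} = IV.
P[1]: D(K, 0b00010011) = 0b10011010; 0b10011010 ⊕ 0b10101010 = 0b00110000.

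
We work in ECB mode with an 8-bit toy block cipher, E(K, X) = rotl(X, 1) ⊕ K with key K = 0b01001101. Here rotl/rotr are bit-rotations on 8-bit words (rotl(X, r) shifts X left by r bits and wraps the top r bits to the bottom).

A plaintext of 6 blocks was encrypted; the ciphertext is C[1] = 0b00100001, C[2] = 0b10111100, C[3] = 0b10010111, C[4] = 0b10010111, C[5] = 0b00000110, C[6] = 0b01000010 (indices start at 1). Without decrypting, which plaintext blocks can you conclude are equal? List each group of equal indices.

P[3] = P[4]

ECB encrypts each block independently with the same key, so equal ciphertext blocks imply equal plaintext blocks.
C[3] = C[4] = 0b10010111, so P[3] = P[4].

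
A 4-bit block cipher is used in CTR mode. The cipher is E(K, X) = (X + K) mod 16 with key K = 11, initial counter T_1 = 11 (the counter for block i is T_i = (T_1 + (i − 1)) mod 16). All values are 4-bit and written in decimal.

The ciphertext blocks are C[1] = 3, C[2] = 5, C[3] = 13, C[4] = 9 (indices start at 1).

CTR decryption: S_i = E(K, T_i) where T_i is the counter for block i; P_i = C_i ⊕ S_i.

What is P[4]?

P[4] = 0

P[4]: T = 14, S = E(K, T) = 9; 9 ⊕ 9 = 0.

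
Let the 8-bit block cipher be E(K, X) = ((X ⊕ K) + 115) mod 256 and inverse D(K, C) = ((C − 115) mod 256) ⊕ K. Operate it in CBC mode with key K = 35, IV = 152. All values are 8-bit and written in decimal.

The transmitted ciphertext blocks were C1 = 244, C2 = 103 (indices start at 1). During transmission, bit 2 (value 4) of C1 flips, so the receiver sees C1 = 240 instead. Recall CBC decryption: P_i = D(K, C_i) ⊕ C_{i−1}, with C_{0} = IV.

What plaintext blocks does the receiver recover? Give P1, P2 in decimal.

P1 = 198, P2 = 39

Only C1 changed, to 240. In CBC, a change in C_i garbles P_i and flips the same bit in P_{i+1}. Decrypting the received ciphertext:
P1: D(K, 240) = 94; 94 ⊕ 152 = 198.
P2: D(K, 103) = 215; 215 ⊕ 240 = 39.
Blocks that differ from the original plaintext: P1, P2.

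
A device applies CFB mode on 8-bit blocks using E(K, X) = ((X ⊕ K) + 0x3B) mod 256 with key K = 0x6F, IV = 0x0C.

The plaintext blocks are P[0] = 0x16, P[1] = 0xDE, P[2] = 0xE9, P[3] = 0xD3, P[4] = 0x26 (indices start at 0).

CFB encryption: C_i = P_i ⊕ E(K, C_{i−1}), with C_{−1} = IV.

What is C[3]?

C[3] = 0x50

C[0]: E(K, 0x0C) = 0x9E; 0x16 ⊕ 0x9E = 0x88.
C[1]: E(K, 0x88) = 0x22; 0xDE ⊕ 0x22 = 0xFC.
C[2]: E(K, 0xFC) = 0xCE; 0xE9 ⊕ 0xCE = 0x27.
C[3]: E(K, 0x27) = 0x83; 0xD3 ⊕ 0x83 = 0x50.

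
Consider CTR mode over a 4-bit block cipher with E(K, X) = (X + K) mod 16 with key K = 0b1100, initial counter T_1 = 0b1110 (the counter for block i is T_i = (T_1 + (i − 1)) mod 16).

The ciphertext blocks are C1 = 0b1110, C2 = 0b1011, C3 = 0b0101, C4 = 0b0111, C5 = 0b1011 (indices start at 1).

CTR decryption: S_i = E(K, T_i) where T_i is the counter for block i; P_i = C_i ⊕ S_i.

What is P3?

P3 = 0b1001

P3: T = 0b0000, S = E(K, T) = 0b1100; 0b0101 ⊕ 0b1100 = 0b1001.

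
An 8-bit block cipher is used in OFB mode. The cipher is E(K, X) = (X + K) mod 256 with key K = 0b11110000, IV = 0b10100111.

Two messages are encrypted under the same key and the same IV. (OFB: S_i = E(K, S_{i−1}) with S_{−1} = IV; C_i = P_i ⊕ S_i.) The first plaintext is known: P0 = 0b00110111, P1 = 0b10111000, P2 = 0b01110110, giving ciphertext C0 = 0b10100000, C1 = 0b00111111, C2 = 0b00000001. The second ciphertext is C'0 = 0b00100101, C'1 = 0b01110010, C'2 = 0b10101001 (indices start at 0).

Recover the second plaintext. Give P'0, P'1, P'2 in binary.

P'0 = 0b10110010, P'1 = 0b11110101, P'2 = 0b11011110

In OFB with a reused IV, both messages share the same keystream S_i, so C_i ⊕ C'_i = P_i ⊕ P'_i and thus P'_i = P_i ⊕ C_i ⊕ C'_i.
P'0: 0b00110111 ⊕ 0b10100000 ⊕ 0b00100101 = 0b10110010.
P'1: 0b10111000 ⊕ 0b00111111 ⊕ 0b01110010 = 0b11110101.
P'2: 0b01110110 ⊕ 0b00000001 ⊕ 0b10101001 = 0b11011110.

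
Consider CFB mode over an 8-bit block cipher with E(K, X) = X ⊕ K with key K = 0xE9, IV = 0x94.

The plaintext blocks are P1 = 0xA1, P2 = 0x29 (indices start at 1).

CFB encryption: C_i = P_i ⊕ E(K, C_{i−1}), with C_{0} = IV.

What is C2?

C2 = 0x1C

C1: E(K, 0x94) = 0x7D; 0xA1 ⊕ 0x7D = 0xDC.
C2: E(K, 0xDC) = 0x35; 0x29 ⊕ 0x35 = 0x1C.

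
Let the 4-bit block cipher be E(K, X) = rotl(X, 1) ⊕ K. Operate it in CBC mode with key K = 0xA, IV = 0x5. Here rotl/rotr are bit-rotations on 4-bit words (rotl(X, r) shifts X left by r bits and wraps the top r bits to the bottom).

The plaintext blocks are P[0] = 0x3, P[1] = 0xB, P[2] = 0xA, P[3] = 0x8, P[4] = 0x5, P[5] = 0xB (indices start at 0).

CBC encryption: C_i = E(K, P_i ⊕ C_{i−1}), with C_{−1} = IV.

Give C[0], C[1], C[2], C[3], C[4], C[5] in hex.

C[0] = 0x6, C[1] = 0x1, C[2] = 0xD, C[3] = 0x0, C[4] = 0x0, C[5] = 0xD

C[0]: P[0] ⊕ 0x5 = 0x6; E(K, 0x6) = 0x6.
C[1]: P[1] ⊕ 0x6 = 0xD; E(K, 0xD) = 0x1.
C[2]: P[2] ⊕ 0x1 = 0xB; E(K, 0xB) = 0xD.
C[3]: P[3] ⊕ 0xD = 0x5; E(K, 0x5) = 0x0.
C[4]: P[4] ⊕ 0x0 = 0x5; E(K, 0x5) = 0x0.
C[5]: P[5] ⊕ 0x0 = 0xB; E(K, 0xB) = 0xD.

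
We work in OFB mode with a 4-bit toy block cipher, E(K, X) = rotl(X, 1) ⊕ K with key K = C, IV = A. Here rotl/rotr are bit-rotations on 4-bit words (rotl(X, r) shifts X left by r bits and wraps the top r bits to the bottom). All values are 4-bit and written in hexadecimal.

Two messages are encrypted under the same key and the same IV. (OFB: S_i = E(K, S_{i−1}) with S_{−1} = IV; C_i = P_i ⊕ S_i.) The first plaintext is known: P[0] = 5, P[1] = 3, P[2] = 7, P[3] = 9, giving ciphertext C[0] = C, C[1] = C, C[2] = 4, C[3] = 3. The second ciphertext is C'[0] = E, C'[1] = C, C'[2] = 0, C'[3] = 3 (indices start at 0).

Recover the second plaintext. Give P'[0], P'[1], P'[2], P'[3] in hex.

In OFB with a reused IV, both messages share the same keystream S_i, so C_i ⊕ C'_i = P_i ⊕ P'_i and thus P'_i = P_i ⊕ C_i ⊕ C'_i.
P'[0]: 5 ⊕ C ⊕ E = 7.
P'[1]: 3 ⊕ C ⊕ C = 3.
P'[2]: 7 ⊕ 4 ⊕ 0 = 3.
P'[3]: 9 ⊕ 3 ⊕ 3 = 9.

P'[0] = 7, P'[1] = 3, P'[2] = 3, P'[3] = 9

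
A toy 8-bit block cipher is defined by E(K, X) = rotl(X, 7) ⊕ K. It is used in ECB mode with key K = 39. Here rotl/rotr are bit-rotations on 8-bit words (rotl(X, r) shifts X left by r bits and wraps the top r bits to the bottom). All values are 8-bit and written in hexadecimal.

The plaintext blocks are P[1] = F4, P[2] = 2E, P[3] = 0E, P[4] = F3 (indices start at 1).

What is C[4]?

C[4] = C0

ECB encryption: C_i = E(K, P_i).
C[4]: E(K, F3) = C0.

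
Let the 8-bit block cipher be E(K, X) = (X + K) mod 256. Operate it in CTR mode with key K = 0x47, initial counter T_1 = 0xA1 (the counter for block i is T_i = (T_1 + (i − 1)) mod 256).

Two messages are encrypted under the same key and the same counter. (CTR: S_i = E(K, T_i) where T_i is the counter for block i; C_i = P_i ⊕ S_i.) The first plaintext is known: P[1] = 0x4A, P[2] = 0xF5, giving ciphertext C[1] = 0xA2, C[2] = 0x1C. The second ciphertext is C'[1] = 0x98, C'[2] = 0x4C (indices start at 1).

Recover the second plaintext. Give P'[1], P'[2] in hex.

In CTR with a reused counter, both messages share the same keystream S_i, so C_i ⊕ C'_i = P_i ⊕ P'_i and thus P'_i = P_i ⊕ C_i ⊕ C'_i.
P'[1]: 0x4A ⊕ 0xA2 ⊕ 0x98 = 0x70.
P'[2]: 0xF5 ⊕ 0x1C ⊕ 0x4C = 0xA5.

P'[1] = 0x70, P'[2] = 0xA5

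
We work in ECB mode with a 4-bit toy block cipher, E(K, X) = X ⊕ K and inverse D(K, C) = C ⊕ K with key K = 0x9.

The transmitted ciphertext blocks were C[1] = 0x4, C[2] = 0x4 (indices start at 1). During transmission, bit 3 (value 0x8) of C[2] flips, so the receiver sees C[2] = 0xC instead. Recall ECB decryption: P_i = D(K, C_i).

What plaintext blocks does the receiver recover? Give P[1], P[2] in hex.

Only C[2] changed, to 0xC. In ECB, a change in C_i affects only P_i. Decrypting the received ciphertext:
P[1]: D(K, 0x4) = 0xD.
P[2]: D(K, 0xC) = 0x5.
Blocks that differ from the original plaintext: P[2].

P[1] = 0xD, P[2] = 0x5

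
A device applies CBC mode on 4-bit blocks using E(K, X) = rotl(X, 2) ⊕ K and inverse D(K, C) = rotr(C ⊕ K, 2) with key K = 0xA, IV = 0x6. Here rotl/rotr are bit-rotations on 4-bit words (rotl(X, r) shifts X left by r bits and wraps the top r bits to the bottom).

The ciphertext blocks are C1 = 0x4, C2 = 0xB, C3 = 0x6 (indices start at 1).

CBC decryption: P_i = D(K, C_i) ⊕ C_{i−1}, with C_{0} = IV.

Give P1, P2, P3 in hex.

P1 = 0xD, P2 = 0x0, P3 = 0x8

P1: D(K, 0x4) = 0xB; 0xB ⊕ 0x6 = 0xD.
P2: D(K, 0xB) = 0x4; 0x4 ⊕ 0x4 = 0x0.
P3: D(K, 0x6) = 0x3; 0x3 ⊕ 0xB = 0x8.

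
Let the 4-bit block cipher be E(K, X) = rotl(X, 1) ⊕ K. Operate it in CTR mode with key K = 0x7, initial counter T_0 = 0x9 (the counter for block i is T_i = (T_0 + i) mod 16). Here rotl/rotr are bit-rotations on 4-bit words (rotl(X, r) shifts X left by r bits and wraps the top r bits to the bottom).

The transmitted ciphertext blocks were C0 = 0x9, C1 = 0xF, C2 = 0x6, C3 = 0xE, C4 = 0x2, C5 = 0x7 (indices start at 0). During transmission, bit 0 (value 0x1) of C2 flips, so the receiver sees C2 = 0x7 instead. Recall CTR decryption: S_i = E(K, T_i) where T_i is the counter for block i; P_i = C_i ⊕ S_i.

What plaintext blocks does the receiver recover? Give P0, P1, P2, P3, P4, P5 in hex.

Only C2 changed, to 0x7. In CTR, a change in C_i flips the same bit in P_i only; the keystream is unaffected. Decrypting the received ciphertext:
P0: T = 0x9, S = E(K, T) = 0x4; 0x9 ⊕ 0x4 = 0xD.
P1: T = 0xA, S = E(K, T) = 0x2; 0xF ⊕ 0x2 = 0xD.
P2: T = 0xB, S = E(K, T) = 0x0; 0x7 ⊕ 0x0 = 0x7.
P3: T = 0xC, S = E(K, T) = 0xE; 0xE ⊕ 0xE = 0x0.
P4: T = 0xD, S = E(K, T) = 0xC; 0x2 ⊕ 0xC = 0xE.
P5: T = 0xE, S = E(K, T) = 0xA; 0x7 ⊕ 0xA = 0xD.
Blocks that differ from the original plaintext: P2.

P0 = 0xD, P1 = 0xD, P2 = 0x7, P3 = 0x0, P4 = 0xE, P5 = 0xD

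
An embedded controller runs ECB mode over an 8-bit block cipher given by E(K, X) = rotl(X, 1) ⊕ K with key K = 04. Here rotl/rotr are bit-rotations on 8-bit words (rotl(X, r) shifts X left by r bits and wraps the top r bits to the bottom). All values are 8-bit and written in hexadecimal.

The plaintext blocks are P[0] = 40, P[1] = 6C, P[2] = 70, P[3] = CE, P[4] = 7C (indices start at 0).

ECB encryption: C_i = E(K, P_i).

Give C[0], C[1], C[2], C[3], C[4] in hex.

C[0]: E(K, 40) = 84.
C[1]: E(K, 6C) = DC.
C[2]: E(K, 70) = E4.
C[3]: E(K, CE) = 99.
C[4]: E(K, 7C) = FC.

C[0] = 84, C[1] = DC, C[2] = E4, C[3] = 99, C[4] = FC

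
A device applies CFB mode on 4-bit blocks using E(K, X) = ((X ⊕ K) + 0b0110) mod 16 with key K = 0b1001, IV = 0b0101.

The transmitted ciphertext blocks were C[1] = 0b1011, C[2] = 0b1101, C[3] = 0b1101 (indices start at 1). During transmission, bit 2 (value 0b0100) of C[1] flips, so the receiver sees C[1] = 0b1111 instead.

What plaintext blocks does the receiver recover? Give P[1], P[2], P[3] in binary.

P[1] = 0b1101, P[2] = 0b0001, P[3] = 0b0111

CFB decryption: P_i = C_i ⊕ E(K, C_{i−1}), with C_{0} = IV.
Only C[1] changed, to 0b1111. In CFB, a change in C_i flips the same bit in P_i and garbles P_{i+1}. Decrypting the received ciphertext:
P[1]: E(K, 0b0101) = 0b0010; 0b1111 ⊕ 0b0010 = 0b1101.
P[2]: E(K, 0b1111) = 0b1100; 0b1101 ⊕ 0b1100 = 0b0001.
P[3]: E(K, 0b1101) = 0b1010; 0b1101 ⊕ 0b1010 = 0b0111.
Blocks that differ from the original plaintext: P[1], P[2].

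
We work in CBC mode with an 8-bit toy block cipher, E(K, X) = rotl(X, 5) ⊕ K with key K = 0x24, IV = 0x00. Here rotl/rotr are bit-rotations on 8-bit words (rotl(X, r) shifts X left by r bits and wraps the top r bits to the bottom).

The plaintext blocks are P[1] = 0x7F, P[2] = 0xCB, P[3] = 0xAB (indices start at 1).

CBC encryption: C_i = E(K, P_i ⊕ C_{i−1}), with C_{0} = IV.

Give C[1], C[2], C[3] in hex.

C[1]: P[1] ⊕ 0x00 = 0x7F; E(K, 0x7F) = 0xCB.
C[2]: P[2] ⊕ 0xCB = 0x00; E(K, 0x00) = 0x24.
C[3]: P[3] ⊕ 0x24 = 0x8F; E(K, 0x8F) = 0xD5.

C[1] = 0xCB, C[2] = 0x24, C[3] = 0xD5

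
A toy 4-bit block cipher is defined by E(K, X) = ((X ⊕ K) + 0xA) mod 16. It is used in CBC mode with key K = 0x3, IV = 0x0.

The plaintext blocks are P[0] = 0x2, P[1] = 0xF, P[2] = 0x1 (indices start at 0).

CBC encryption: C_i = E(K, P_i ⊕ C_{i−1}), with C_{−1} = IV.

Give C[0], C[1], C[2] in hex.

C[0] = 0xB, C[1] = 0x1, C[2] = 0xD

C[0]: P[0] ⊕ 0x0 = 0x2; E(K, 0x2) = 0xB.
C[1]: P[1] ⊕ 0xB = 0x4; E(K, 0x4) = 0x1.
C[2]: P[2] ⊕ 0x1 = 0x0; E(K, 0x0) = 0xD.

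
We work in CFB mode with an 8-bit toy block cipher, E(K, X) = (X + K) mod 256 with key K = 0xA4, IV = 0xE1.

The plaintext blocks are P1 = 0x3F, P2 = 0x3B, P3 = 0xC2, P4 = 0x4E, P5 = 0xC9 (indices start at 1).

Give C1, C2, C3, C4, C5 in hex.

CFB encryption: C_i = P_i ⊕ E(K, C_{i−1}), with C_{0} = IV.
C1: E(K, 0xE1) = 0x85; 0x3F ⊕ 0x85 = 0xBA.
C2: E(K, 0xBA) = 0x5E; 0x3B ⊕ 0x5E = 0x65.
C3: E(K, 0x65) = 0x09; 0xC2 ⊕ 0x09 = 0xCB.
C4: E(K, 0xCB) = 0x6F; 0x4E ⊕ 0x6F = 0x21.
C5: E(K, 0x21) = 0xC5; 0xC9 ⊕ 0xC5 = 0x0C.

C1 = 0xBA, C2 = 0x65, C3 = 0xCB, C4 = 0x21, C5 = 0x0C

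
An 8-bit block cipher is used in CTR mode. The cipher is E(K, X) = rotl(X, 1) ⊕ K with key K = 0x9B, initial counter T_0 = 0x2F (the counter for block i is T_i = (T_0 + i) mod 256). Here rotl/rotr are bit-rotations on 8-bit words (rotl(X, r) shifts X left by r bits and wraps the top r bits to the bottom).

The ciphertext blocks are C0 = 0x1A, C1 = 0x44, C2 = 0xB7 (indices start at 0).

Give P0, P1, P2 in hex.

P0 = 0xDF, P1 = 0xBF, P2 = 0x4E

CTR decryption: S_i = E(K, T_i) where T_i is the counter for block i; P_i = C_i ⊕ S_i.
P0: T = 0x2F, S = E(K, T) = 0xC5; 0x1A ⊕ 0xC5 = 0xDF.
P1: T = 0x30, S = E(K, T) = 0xFB; 0x44 ⊕ 0xFB = 0xBF.
P2: T = 0x31, S = E(K, T) = 0xF9; 0xB7 ⊕ 0xF9 = 0x4E.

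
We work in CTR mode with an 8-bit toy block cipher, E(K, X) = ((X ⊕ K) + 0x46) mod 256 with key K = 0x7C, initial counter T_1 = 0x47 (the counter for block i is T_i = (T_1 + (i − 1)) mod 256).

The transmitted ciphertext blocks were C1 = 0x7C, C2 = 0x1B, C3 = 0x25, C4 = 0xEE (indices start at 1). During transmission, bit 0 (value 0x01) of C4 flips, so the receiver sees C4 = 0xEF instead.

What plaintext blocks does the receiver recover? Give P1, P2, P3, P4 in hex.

CTR decryption: S_i = E(K, T_i) where T_i is the counter for block i; P_i = C_i ⊕ S_i.
Only C4 changed, to 0xEF. In CTR, a change in C_i flips the same bit in P_i only; the keystream is unaffected. Decrypting the received ciphertext:
P1: T = 0x47, S = E(K, T) = 0x81; 0x7C ⊕ 0x81 = 0xFD.
P2: T = 0x48, S = E(K, T) = 0x7A; 0x1B ⊕ 0x7A = 0x61.
P3: T = 0x49, S = E(K, T) = 0x7B; 0x25 ⊕ 0x7B = 0x5E.
P4: T = 0x4A, S = E(K, T) = 0x7C; 0xEF ⊕ 0x7C = 0x93.
Blocks that differ from the original plaintext: P4.

P1 = 0xFD, P2 = 0x61, P3 = 0x5E, P4 = 0x93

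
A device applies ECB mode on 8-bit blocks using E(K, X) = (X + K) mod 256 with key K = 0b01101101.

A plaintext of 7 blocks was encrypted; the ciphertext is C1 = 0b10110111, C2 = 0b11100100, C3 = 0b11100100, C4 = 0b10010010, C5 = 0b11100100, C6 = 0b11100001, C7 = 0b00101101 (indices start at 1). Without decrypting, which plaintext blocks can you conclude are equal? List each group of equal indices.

ECB encrypts each block independently with the same key, so equal ciphertext blocks imply equal plaintext blocks.
C2 = C3 = C5 = 0b11100100, so P2 = P3 = P5.

P2 = P3 = P5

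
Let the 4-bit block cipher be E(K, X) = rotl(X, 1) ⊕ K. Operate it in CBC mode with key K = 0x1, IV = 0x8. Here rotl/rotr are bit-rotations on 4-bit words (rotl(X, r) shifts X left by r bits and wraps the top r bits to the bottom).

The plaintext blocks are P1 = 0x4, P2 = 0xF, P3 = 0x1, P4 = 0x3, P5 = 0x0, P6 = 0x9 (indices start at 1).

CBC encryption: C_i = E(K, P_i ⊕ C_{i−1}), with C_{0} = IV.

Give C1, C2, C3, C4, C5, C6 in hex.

C1 = 0x8, C2 = 0xF, C3 = 0xC, C4 = 0xE, C5 = 0xC, C6 = 0xB

C1: P1 ⊕ 0x8 = 0xC; E(K, 0xC) = 0x8.
C2: P2 ⊕ 0x8 = 0x7; E(K, 0x7) = 0xF.
C3: P3 ⊕ 0xF = 0xE; E(K, 0xE) = 0xC.
C4: P4 ⊕ 0xC = 0xF; E(K, 0xF) = 0xE.
C5: P5 ⊕ 0xE = 0xE; E(K, 0xE) = 0xC.
C6: P6 ⊕ 0xC = 0x5; E(K, 0x5) = 0xB.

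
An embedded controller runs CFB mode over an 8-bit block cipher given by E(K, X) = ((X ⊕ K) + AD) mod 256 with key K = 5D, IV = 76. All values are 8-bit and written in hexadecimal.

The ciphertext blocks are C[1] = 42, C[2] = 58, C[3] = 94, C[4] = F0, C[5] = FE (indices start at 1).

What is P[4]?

P[4] = 86

CFB decryption: P_i = C_i ⊕ E(K, C_{i−1}), with C_{0} = IV.
P[4]: E(K, 94) = 76; F0 ⊕ 76 = 86.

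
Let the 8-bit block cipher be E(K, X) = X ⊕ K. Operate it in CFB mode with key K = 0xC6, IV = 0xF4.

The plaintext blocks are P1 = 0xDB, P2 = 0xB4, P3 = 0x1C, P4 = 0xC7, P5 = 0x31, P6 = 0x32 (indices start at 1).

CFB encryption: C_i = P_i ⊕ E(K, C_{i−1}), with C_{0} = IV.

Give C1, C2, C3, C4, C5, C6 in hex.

C1 = 0xE9, C2 = 0x9B, C3 = 0x41, C4 = 0x40, C5 = 0xB7, C6 = 0x43

C1: E(K, 0xF4) = 0x32; 0xDB ⊕ 0x32 = 0xE9.
C2: E(K, 0xE9) = 0x2F; 0xB4 ⊕ 0x2F = 0x9B.
C3: E(K, 0x9B) = 0x5D; 0x1C ⊕ 0x5D = 0x41.
C4: E(K, 0x41) = 0x87; 0xC7 ⊕ 0x87 = 0x40.
C5: E(K, 0x40) = 0x86; 0x31 ⊕ 0x86 = 0xB7.
C6: E(K, 0xB7) = 0x71; 0x32 ⊕ 0x71 = 0x43.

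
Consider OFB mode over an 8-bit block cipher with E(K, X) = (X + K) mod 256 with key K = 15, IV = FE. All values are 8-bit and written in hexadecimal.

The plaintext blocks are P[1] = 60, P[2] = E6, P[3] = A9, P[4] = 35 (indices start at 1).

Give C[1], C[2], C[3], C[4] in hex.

OFB encryption: S_i = E(K, S_{i−1}) with S_{0} = IV; C_i = P_i ⊕ S_i.
C[1]: S = E(K, FE) = 13; 60 ⊕ 13 = 73.
C[2]: S = E(K, 13) = 28; E6 ⊕ 28 = CE.
C[3]: S = E(K, 28) = 3D; A9 ⊕ 3D = 94.
C[4]: S = E(K, 3D) = 52; 35 ⊕ 52 = 67.

C[1] = 73, C[2] = CE, C[3] = 94, C[4] = 67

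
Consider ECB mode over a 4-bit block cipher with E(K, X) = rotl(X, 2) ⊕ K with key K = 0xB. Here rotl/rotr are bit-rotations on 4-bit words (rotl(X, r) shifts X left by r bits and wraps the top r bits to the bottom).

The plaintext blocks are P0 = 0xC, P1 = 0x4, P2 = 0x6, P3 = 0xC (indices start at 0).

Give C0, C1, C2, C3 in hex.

C0 = 0x8, C1 = 0xA, C2 = 0x2, C3 = 0x8

ECB encryption: C_i = E(K, P_i).
C0: E(K, 0xC) = 0x8.
C1: E(K, 0x4) = 0xA.
C2: E(K, 0x6) = 0x2.
C3: E(K, 0xC) = 0x8.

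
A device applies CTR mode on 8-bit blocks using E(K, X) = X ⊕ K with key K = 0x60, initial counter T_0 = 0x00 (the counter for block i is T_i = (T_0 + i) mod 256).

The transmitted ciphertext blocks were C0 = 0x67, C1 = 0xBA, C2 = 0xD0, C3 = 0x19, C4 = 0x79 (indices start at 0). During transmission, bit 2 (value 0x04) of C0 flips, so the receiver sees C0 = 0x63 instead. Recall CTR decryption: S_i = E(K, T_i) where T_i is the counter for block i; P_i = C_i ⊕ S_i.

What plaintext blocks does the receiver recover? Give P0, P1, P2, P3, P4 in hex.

Only C0 changed, to 0x63. In CTR, a change in C_i flips the same bit in P_i only; the keystream is unaffected. Decrypting the received ciphertext:
P0: T = 0x00, S = E(K, T) = 0x60; 0x63 ⊕ 0x60 = 0x03.
P1: T = 0x01, S = E(K, T) = 0x61; 0xBA ⊕ 0x61 = 0xDB.
P2: T = 0x02, S = E(K, T) = 0x62; 0xD0 ⊕ 0x62 = 0xB2.
P3: T = 0x03, S = E(K, T) = 0x63; 0x19 ⊕ 0x63 = 0x7A.
P4: T = 0x04, S = E(K, T) = 0x64; 0x79 ⊕ 0x64 = 0x1D.
Blocks that differ from the original plaintext: P0.

P0 = 0x03, P1 = 0xDB, P2 = 0xB2, P3 = 0x7A, P4 = 0x1D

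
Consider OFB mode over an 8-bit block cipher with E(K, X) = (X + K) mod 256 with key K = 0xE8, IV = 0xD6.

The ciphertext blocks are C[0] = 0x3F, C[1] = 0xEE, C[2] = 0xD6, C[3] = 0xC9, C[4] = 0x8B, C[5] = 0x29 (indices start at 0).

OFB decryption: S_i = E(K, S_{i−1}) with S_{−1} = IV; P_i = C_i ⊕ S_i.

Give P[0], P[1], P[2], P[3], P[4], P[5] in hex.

P[0] = 0x81, P[1] = 0x48, P[2] = 0x58, P[3] = 0xBF, P[4] = 0xD5, P[5] = 0x6F

P[0]: S = E(K, 0xD6) = 0xBE; 0x3F ⊕ 0xBE = 0x81.
P[1]: S = E(K, 0xBE) = 0xA6; 0xEE ⊕ 0xA6 = 0x48.
P[2]: S = E(K, 0xA6) = 0x8E; 0xD6 ⊕ 0x8E = 0x58.
P[3]: S = E(K, 0x8E) = 0x76; 0xC9 ⊕ 0x76 = 0xBF.
P[4]: S = E(K, 0x76) = 0x5E; 0x8B ⊕ 0x5E = 0xD5.
P[5]: S = E(K, 0x5E) = 0x46; 0x29 ⊕ 0x46 = 0x6F.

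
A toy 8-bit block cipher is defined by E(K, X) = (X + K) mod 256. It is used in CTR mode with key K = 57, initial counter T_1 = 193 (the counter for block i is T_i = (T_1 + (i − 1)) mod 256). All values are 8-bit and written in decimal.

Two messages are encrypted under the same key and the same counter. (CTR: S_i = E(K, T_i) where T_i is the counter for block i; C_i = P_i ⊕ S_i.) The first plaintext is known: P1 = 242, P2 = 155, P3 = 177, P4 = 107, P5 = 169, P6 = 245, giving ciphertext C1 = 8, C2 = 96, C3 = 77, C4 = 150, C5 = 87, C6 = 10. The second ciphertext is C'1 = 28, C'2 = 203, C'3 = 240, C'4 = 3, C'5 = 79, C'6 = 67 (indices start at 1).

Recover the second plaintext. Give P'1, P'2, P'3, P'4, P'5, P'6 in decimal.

In CTR with a reused counter, both messages share the same keystream S_i, so C_i ⊕ C'_i = P_i ⊕ P'_i and thus P'_i = P_i ⊕ C_i ⊕ C'_i.
P'1: 242 ⊕ 8 ⊕ 28 = 230.
P'2: 155 ⊕ 96 ⊕ 203 = 48.
P'3: 177 ⊕ 77 ⊕ 240 = 12.
P'4: 107 ⊕ 150 ⊕ 3 = 254.
P'5: 169 ⊕ 87 ⊕ 79 = 177.
P'6: 245 ⊕ 10 ⊕ 67 = 188.

P'1 = 230, P'2 = 48, P'3 = 12, P'4 = 254, P'5 = 177, P'6 = 188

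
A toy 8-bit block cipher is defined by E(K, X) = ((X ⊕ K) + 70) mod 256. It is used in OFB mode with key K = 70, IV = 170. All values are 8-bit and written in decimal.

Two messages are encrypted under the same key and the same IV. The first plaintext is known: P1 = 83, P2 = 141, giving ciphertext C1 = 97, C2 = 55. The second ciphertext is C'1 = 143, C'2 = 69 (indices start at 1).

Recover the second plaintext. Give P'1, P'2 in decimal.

In OFB with a reused IV, both messages share the same keystream S_i, so C_i ⊕ C'_i = P_i ⊕ P'_i and thus P'_i = P_i ⊕ C_i ⊕ C'_i.
P'1: 83 ⊕ 97 ⊕ 143 = 189.
P'2: 141 ⊕ 55 ⊕ 69 = 255.

P'1 = 189, P'2 = 255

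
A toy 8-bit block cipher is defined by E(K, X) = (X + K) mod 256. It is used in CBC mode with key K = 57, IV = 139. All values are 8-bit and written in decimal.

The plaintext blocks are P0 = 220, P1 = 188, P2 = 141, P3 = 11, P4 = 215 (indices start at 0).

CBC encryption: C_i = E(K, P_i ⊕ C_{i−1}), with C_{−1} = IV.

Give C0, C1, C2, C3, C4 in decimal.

C0: P0 ⊕ 139 = 87; E(K, 87) = 144.
C1: P1 ⊕ 144 = 44; E(K, 44) = 101.
C2: P2 ⊕ 101 = 232; E(K, 232) = 33.
C3: P3 ⊕ 33 = 42; E(K, 42) = 99.
C4: P4 ⊕ 99 = 180; E(K, 180) = 237.

C0 = 144, C1 = 101, C2 = 33, C3 = 99, C4 = 237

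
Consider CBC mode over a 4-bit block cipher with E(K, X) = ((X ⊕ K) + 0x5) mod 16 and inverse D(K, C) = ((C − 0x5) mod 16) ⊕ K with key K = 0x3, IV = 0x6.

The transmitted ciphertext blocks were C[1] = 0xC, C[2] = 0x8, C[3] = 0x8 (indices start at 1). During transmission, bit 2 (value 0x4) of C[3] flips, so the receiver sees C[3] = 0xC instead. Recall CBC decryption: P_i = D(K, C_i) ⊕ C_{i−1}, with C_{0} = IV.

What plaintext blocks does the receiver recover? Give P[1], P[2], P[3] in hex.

Only C[3] changed, to 0xC. In CBC, a change in C_i garbles P_i and flips the same bit in P_{i+1}. Decrypting the received ciphertext:
P[1]: D(K, 0xC) = 0x4; 0x4 ⊕ 0x6 = 0x2.
P[2]: D(K, 0x8) = 0x0; 0x0 ⊕ 0xC = 0xC.
P[3]: D(K, 0xC) = 0x4; 0x4 ⊕ 0x8 = 0xC.
Blocks that differ from the original plaintext: P[3].

P[1] = 0x2, P[2] = 0xC, P[3] = 0xC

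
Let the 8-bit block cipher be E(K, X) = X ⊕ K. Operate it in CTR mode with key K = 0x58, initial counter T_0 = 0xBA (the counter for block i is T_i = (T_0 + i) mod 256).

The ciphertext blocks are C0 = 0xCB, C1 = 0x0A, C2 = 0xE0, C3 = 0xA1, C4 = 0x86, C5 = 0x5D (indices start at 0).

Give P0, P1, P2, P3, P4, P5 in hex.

CTR decryption: S_i = E(K, T_i) where T_i is the counter for block i; P_i = C_i ⊕ S_i.
P0: T = 0xBA, S = E(K, T) = 0xE2; 0xCB ⊕ 0xE2 = 0x29.
P1: T = 0xBB, S = E(K, T) = 0xE3; 0x0A ⊕ 0xE3 = 0xE9.
P2: T = 0xBC, S = E(K, T) = 0xE4; 0xE0 ⊕ 0xE4 = 0x04.
P3: T = 0xBD, S = E(K, T) = 0xE5; 0xA1 ⊕ 0xE5 = 0x44.
P4: T = 0xBE, S = E(K, T) = 0xE6; 0x86 ⊕ 0xE6 = 0x60.
P5: T = 0xBF, S = E(K, T) = 0xE7; 0x5D ⊕ 0xE7 = 0xBA.

P0 = 0x29, P1 = 0xE9, P2 = 0x04, P3 = 0x44, P4 = 0x60, P5 = 0xBA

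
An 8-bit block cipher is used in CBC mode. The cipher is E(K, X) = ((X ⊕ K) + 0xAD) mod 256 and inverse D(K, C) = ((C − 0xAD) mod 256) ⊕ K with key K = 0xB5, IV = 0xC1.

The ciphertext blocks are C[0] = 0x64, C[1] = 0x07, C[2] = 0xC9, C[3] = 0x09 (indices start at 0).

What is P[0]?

CBC decryption: P_i = D(K, C_i) ⊕ C_{i−1}, with C_{−1} = IV.
P[0]: D(K, 0x64) = 0x02; 0x02 ⊕ 0xC1 = 0xC3.

P[0] = 0xC3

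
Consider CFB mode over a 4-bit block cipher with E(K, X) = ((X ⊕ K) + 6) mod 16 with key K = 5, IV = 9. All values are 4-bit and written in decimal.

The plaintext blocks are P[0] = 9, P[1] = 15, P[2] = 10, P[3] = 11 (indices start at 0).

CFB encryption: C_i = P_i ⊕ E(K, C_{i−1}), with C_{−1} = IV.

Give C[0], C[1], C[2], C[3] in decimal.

C[0]: E(K, 9) = 2; 9 ⊕ 2 = 11.
C[1]: E(K, 11) = 4; 15 ⊕ 4 = 11.
C[2]: E(K, 11) = 4; 10 ⊕ 4 = 14.
C[3]: E(K, 14) = 1; 11 ⊕ 1 = 10.

C[0] = 11, C[1] = 11, C[2] = 14, C[3] = 10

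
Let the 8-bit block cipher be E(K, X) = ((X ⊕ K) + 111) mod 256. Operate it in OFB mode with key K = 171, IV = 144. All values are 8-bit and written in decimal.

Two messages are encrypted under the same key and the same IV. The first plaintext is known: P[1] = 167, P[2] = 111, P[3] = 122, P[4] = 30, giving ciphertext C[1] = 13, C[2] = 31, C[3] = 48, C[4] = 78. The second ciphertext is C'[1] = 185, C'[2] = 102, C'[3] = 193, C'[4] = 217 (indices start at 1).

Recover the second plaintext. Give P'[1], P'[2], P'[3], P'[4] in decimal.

P'[1] = 19, P'[2] = 22, P'[3] = 139, P'[4] = 137

In OFB with a reused IV, both messages share the same keystream S_i, so C_i ⊕ C'_i = P_i ⊕ P'_i and thus P'_i = P_i ⊕ C_i ⊕ C'_i.
P'[1]: 167 ⊕ 13 ⊕ 185 = 19.
P'[2]: 111 ⊕ 31 ⊕ 102 = 22.
P'[3]: 122 ⊕ 48 ⊕ 193 = 139.
P'[4]: 30 ⊕ 78 ⊕ 217 = 137.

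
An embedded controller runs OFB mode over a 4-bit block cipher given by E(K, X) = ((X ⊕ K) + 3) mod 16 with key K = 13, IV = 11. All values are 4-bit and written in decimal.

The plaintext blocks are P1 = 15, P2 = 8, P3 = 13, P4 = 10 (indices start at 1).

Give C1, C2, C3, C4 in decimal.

OFB encryption: S_i = E(K, S_{i−1}) with S_{0} = IV; C_i = P_i ⊕ S_i.
C1: S = E(K, 11) = 9; 15 ⊕ 9 = 6.
C2: S = E(K, 9) = 7; 8 ⊕ 7 = 15.
C3: S = E(K, 7) = 13; 13 ⊕ 13 = 0.
C4: S = E(K, 13) = 3; 10 ⊕ 3 = 9.

C1 = 6, C2 = 15, C3 = 0, C4 = 9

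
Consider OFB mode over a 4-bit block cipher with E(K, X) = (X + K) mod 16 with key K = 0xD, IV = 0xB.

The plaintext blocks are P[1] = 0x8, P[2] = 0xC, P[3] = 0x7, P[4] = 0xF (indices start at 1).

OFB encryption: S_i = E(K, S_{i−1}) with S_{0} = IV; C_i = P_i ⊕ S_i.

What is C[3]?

C[3] = 0x5

C[1]: S = E(K, 0xB) = 0x8; 0x8 ⊕ 0x8 = 0x0.
C[2]: S = E(K, 0x8) = 0x5; 0xC ⊕ 0x5 = 0x9.
C[3]: S = E(K, 0x5) = 0x2; 0x7 ⊕ 0x2 = 0x5.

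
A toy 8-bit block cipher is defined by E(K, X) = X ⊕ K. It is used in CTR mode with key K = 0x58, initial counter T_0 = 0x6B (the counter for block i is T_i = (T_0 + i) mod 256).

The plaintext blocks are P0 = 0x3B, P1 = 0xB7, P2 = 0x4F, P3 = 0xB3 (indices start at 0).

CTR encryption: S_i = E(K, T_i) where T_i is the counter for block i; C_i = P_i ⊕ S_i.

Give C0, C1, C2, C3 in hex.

C0: T = 0x6B, S = E(K, T) = 0x33; 0x3B ⊕ 0x33 = 0x08.
C1: T = 0x6C, S = E(K, T) = 0x34; 0xB7 ⊕ 0x34 = 0x83.
C2: T = 0x6D, S = E(K, T) = 0x35; 0x4F ⊕ 0x35 = 0x7A.
C3: T = 0x6E, S = E(K, T) = 0x36; 0xB3 ⊕ 0x36 = 0x85.

C0 = 0x08, C1 = 0x83, C2 = 0x7A, C3 = 0x85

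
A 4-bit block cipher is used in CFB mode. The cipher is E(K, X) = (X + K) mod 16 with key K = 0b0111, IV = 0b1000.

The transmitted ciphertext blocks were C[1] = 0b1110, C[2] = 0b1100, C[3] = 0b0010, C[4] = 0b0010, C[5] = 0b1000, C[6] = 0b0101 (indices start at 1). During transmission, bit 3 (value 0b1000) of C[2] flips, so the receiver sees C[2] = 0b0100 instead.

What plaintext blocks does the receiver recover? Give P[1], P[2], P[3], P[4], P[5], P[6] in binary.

CFB decryption: P_i = C_i ⊕ E(K, C_{i−1}), with C_{0} = IV.
Only C[2] changed, to 0b0100. In CFB, a change in C_i flips the same bit in P_i and garbles P_{i+1}. Decrypting the received ciphertext:
P[1]: E(K, 0b1000) = 0b1111; 0b1110 ⊕ 0b1111 = 0b0001.
P[2]: E(K, 0b1110) = 0b0101; 0b0100 ⊕ 0b0101 = 0b0001.
P[3]: E(K, 0b0100) = 0b1011; 0b0010 ⊕ 0b1011 = 0b1001.
P[4]: E(K, 0b0010) = 0b1001; 0b0010 ⊕ 0b1001 = 0b1011.
P[5]: E(K, 0b0010) = 0b1001; 0b1000 ⊕ 0b1001 = 0b0001.
P[6]: E(K, 0b1000) = 0b1111; 0b0101 ⊕ 0b1111 = 0b1010.
Blocks that differ from the original plaintext: P[2], P[3].

P[1] = 0b0001, P[2] = 0b0001, P[3] = 0b1001, P[4] = 0b1011, P[5] = 0b0001, P[6] = 0b1010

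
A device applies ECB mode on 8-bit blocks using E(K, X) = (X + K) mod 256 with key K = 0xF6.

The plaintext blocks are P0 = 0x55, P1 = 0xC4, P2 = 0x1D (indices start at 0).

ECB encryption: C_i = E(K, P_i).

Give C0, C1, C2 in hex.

C0 = 0x4B, C1 = 0xBA, C2 = 0x13

C0: E(K, 0x55) = 0x4B.
C1: E(K, 0xC4) = 0xBA.
C2: E(K, 0x1D) = 0x13.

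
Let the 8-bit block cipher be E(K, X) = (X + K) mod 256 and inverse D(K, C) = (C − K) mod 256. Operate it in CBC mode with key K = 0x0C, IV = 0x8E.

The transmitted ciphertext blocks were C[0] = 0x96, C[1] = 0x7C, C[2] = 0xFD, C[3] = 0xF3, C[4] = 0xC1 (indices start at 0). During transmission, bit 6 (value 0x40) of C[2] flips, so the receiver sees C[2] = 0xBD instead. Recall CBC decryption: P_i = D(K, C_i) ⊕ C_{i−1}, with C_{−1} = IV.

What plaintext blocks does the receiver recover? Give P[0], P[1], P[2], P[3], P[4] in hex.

Only C[2] changed, to 0xBD. In CBC, a change in C_i garbles P_i and flips the same bit in P_{i+1}. Decrypting the received ciphertext:
P[0]: D(K, 0x96) = 0x8A; 0x8A ⊕ 0x8E = 0x04.
P[1]: D(K, 0x7C) = 0x70; 0x70 ⊕ 0x96 = 0xE6.
P[2]: D(K, 0xBD) = 0xB1; 0xB1 ⊕ 0x7C = 0xCD.
P[3]: D(K, 0xF3) = 0xE7; 0xE7 ⊕ 0xBD = 0x5A.
P[4]: D(K, 0xC1) = 0xB5; 0xB5 ⊕ 0xF3 = 0x46.
Blocks that differ from the original plaintext: P[2], P[3].

P[0] = 0x04, P[1] = 0xE6, P[2] = 0xCD, P[3] = 0x5A, P[4] = 0x46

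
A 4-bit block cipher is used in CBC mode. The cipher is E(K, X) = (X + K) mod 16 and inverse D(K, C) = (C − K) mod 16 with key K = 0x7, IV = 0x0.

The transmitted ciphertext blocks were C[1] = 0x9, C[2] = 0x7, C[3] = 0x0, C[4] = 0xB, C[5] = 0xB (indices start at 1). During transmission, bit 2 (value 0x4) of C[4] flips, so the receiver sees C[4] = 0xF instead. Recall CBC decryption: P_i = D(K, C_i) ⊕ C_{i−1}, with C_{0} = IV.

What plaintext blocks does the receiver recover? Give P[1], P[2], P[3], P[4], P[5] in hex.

P[1] = 0x2, P[2] = 0x9, P[3] = 0xE, P[4] = 0x8, P[5] = 0xB

Only C[4] changed, to 0xF. In CBC, a change in C_i garbles P_i and flips the same bit in P_{i+1}. Decrypting the received ciphertext:
P[1]: D(K, 0x9) = 0x2; 0x2 ⊕ 0x0 = 0x2.
P[2]: D(K, 0x7) = 0x0; 0x0 ⊕ 0x9 = 0x9.
P[3]: D(K, 0x0) = 0x9; 0x9 ⊕ 0x7 = 0xE.
P[4]: D(K, 0xF) = 0x8; 0x8 ⊕ 0x0 = 0x8.
P[5]: D(K, 0xB) = 0x4; 0x4 ⊕ 0xF = 0xB.
Blocks that differ from the original plaintext: P[4], P[5].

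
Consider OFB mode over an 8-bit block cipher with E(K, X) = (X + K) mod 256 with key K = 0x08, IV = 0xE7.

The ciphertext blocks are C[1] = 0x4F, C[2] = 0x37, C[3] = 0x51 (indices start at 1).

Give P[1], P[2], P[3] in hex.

OFB decryption: S_i = E(K, S_{i−1}) with S_{0} = IV; P_i = C_i ⊕ S_i.
P[1]: S = E(K, 0xE7) = 0xEF; 0x4F ⊕ 0xEF = 0xA0.
P[2]: S = E(K, 0xEF) = 0xF7; 0x37 ⊕ 0xF7 = 0xC0.
P[3]: S = E(K, 0xF7) = 0xFF; 0x51 ⊕ 0xFF = 0xAE.

P[1] = 0xA0, P[2] = 0xC0, P[3] = 0xAE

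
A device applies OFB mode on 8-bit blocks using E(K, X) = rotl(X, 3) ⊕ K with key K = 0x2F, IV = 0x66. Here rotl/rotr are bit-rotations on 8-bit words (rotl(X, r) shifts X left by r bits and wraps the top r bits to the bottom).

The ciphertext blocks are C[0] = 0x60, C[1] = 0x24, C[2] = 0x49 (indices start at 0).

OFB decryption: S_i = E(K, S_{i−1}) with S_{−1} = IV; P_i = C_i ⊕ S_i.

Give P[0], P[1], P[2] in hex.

P[0]: S = E(K, 0x66) = 0x1C; 0x60 ⊕ 0x1C = 0x7C.
P[1]: S = E(K, 0x1C) = 0xCF; 0x24 ⊕ 0xCF = 0xEB.
P[2]: S = E(K, 0xCF) = 0x51; 0x49 ⊕ 0x51 = 0x18.

P[0] = 0x7C, P[1] = 0xEB, P[2] = 0x18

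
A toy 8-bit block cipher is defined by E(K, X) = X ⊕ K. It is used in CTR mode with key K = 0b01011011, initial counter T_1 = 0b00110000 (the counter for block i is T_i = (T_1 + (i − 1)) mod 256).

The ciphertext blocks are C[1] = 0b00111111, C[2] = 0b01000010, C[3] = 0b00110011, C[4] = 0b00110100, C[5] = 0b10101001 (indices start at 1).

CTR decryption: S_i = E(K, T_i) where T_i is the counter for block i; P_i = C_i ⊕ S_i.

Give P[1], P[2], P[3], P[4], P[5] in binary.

P[1] = 0b01010100, P[2] = 0b00101000, P[3] = 0b01011010, P[4] = 0b01011100, P[5] = 0b11000110

P[1]: T = 0b00110000, S = E(K, T) = 0b01101011; 0b00111111 ⊕ 0b01101011 = 0b01010100.
P[2]: T = 0b00110001, S = E(K, T) = 0b01101010; 0b01000010 ⊕ 0b01101010 = 0b00101000.
P[3]: T = 0b00110010, S = E(K, T) = 0b01101001; 0b00110011 ⊕ 0b01101001 = 0b01011010.
P[4]: T = 0b00110011, S = E(K, T) = 0b01101000; 0b00110100 ⊕ 0b01101000 = 0b01011100.
P[5]: T = 0b00110100, S = E(K, T) = 0b01101111; 0b10101001 ⊕ 0b01101111 = 0b11000110.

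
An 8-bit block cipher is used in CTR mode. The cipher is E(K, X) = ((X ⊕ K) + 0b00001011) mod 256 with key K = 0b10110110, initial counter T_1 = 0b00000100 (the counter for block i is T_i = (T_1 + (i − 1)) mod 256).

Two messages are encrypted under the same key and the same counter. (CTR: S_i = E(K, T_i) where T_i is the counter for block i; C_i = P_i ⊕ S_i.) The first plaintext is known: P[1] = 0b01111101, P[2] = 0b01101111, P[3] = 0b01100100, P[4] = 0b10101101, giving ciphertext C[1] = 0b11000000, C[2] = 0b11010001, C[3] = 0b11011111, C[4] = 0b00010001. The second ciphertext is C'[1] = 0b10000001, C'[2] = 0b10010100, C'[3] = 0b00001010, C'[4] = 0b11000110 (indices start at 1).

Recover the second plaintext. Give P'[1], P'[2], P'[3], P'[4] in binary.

In CTR with a reused counter, both messages share the same keystream S_i, so C_i ⊕ C'_i = P_i ⊕ P'_i and thus P'_i = P_i ⊕ C_i ⊕ C'_i.
P'[1]: 0b01111101 ⊕ 0b11000000 ⊕ 0b10000001 = 0b00111100.
P'[2]: 0b01101111 ⊕ 0b11010001 ⊕ 0b10010100 = 0b00101010.
P'[3]: 0b01100100 ⊕ 0b11011111 ⊕ 0b00001010 = 0b10110001.
P'[4]: 0b10101101 ⊕ 0b00010001 ⊕ 0b11000110 = 0b01111010.

P'[1] = 0b00111100, P'[2] = 0b00101010, P'[3] = 0b10110001, P'[4] = 0b01111010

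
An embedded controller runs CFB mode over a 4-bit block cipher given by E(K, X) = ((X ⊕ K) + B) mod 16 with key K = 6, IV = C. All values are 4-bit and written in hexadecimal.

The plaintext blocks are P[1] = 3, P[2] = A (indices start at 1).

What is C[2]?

CFB encryption: C_i = P_i ⊕ E(K, C_{i−1}), with C_{0} = IV.
C[1]: E(K, C) = 5; 3 ⊕ 5 = 6.
C[2]: E(K, 6) = B; A ⊕ B = 1.

C[2] = 1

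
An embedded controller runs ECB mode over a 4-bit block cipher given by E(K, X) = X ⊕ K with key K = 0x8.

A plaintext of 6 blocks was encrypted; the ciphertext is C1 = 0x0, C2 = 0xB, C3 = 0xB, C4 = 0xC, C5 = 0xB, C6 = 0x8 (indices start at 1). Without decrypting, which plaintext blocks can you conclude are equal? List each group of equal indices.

P2 = P3 = P5

ECB encrypts each block independently with the same key, so equal ciphertext blocks imply equal plaintext blocks.
C2 = C3 = C5 = 0xB, so P2 = P3 = P5.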